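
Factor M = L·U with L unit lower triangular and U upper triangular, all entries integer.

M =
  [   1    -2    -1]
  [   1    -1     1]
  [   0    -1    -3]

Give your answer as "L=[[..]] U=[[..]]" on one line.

  R1 -= 1·R0 → [0,1,2]
  R2 -= 0·R0 → [0,-1,-3]
  R2 -= -1·R1 → [0,0,-1]

L=[[1,0,0],[1,1,0],[0,-1,1]] U=[[1,-2,-1],[0,1,2],[0,0,-1]]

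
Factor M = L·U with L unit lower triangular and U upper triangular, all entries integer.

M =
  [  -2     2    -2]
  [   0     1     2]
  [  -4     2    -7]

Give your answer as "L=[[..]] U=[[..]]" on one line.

  R1 -= 0·R0 → [0,1,2]
  R2 -= 2·R0 → [0,-2,-3]
  R2 -= -2·R1 → [0,0,1]

L=[[1,0,0],[0,1,0],[2,-2,1]] U=[[-2,2,-2],[0,1,2],[0,0,1]]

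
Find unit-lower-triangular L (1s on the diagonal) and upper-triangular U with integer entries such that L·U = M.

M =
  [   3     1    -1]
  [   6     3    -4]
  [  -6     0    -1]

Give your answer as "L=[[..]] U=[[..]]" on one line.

  r1 -= 2·r0 → [0,1,-2]
  r2 -= -2·r0 → [0,2,-3]
  r2 -= 2·r1 → [0,0,1]

L=[[1,0,0],[2,1,0],[-2,2,1]] U=[[3,1,-1],[0,1,-2],[0,0,1]]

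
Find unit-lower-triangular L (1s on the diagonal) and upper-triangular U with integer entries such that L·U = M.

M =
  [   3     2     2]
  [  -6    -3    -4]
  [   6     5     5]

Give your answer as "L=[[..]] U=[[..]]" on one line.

L=[[1,0,0],[-2,1,0],[2,1,1]] U=[[3,2,2],[0,1,0],[0,0,1]]

  R1 -= -2·R0 → [0,1,0]
  R2 -= 2·R0 → [0,1,1]
  R2 -= 1·R1 → [0,0,1]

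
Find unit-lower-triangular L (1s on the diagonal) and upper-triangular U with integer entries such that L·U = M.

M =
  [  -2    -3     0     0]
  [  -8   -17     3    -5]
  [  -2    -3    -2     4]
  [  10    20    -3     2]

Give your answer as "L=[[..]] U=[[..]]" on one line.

L=[[1,0,0,0],[4,1,0,0],[1,0,1,0],[-5,-1,0,1]] U=[[-2,-3,0,0],[0,-5,3,-5],[0,0,-2,4],[0,0,0,-3]]

  r1 -= 4·r0 → [0,-5,3,-5]
  r2 -= 1·r0 → [0,0,-2,4]
  r3 -= -5·r0 → [0,5,-3,2]
  r2 -= 0·r1 → [0,0,-2,4]
  r3 -= -1·r1 → [0,0,0,-3]
  r3 -= 0·r2 → [0,0,0,-3]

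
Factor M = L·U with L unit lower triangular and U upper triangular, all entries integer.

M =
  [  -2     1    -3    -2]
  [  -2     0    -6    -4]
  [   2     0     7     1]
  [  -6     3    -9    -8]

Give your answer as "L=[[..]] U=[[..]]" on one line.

  row1 -= 1·row0 → [0,-1,-3,-2]
  row2 -= -1·row0 → [0,1,4,-1]
  row3 -= 3·row0 → [0,0,0,-2]
  row2 -= -1·row1 → [0,0,1,-3]
  row3 -= 0·row1 → [0,0,0,-2]
  row3 -= 0·row2 → [0,0,0,-2]

L=[[1,0,0,0],[1,1,0,0],[-1,-1,1,0],[3,0,0,1]] U=[[-2,1,-3,-2],[0,-1,-3,-2],[0,0,1,-3],[0,0,0,-2]]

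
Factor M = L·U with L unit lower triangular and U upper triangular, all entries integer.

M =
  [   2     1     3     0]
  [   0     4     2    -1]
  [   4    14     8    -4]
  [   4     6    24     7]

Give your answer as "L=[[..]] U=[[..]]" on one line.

L=[[1,0,0,0],[0,1,0,0],[2,3,1,0],[2,1,-4,1]] U=[[2,1,3,0],[0,4,2,-1],[0,0,-4,-1],[0,0,0,4]]

  R1 -= 0·R0 → [0,4,2,-1]
  R2 -= 2·R0 → [0,12,2,-4]
  R3 -= 2·R0 → [0,4,18,7]
  R2 -= 3·R1 → [0,0,-4,-1]
  R3 -= 1·R1 → [0,0,16,8]
  R3 -= -4·R2 → [0,0,0,4]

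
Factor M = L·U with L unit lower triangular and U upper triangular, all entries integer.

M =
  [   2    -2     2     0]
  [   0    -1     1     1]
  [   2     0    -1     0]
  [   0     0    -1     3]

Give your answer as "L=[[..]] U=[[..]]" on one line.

L=[[1,0,0,0],[0,1,0,0],[1,-2,1,0],[0,0,1,1]] U=[[2,-2,2,0],[0,-1,1,1],[0,0,-1,2],[0,0,0,1]]

  row1 -= 0·row0 → [0,-1,1,1]
  row2 -= 1·row0 → [0,2,-3,0]
  row3 -= 0·row0 → [0,0,-1,3]
  row2 -= -2·row1 → [0,0,-1,2]
  row3 -= 0·row1 → [0,0,-1,3]
  row3 -= 1·row2 → [0,0,0,1]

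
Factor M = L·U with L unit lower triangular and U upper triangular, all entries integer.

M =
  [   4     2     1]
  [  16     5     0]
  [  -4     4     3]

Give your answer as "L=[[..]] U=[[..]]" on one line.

  row1 -= 4·row0 → [0,-3,-4]
  row2 -= -1·row0 → [0,6,4]
  row2 -= -2·row1 → [0,0,-4]

L=[[1,0,0],[4,1,0],[-1,-2,1]] U=[[4,2,1],[0,-3,-4],[0,0,-4]]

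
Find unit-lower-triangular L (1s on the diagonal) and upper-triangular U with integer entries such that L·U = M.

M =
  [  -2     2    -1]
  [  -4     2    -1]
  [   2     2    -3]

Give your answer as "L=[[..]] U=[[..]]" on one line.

  R1 -= 2·R0 → [0,-2,1]
  R2 -= -1·R0 → [0,4,-4]
  R2 -= -2·R1 → [0,0,-2]

L=[[1,0,0],[2,1,0],[-1,-2,1]] U=[[-2,2,-1],[0,-2,1],[0,0,-2]]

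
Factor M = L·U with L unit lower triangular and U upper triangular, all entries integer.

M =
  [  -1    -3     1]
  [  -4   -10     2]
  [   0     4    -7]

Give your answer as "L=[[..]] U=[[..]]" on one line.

L=[[1,0,0],[4,1,0],[0,2,1]] U=[[-1,-3,1],[0,2,-2],[0,0,-3]]

  row1 -= 4·row0 → [0,2,-2]
  row2 -= 0·row0 → [0,4,-7]
  row2 -= 2·row1 → [0,0,-3]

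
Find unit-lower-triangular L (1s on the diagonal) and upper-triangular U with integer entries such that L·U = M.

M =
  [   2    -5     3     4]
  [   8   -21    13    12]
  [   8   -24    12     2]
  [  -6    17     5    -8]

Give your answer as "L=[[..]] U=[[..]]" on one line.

L=[[1,0,0,0],[4,1,0,0],[4,4,1,0],[-3,-2,-4,1]] U=[[2,-5,3,4],[0,-1,1,-4],[0,0,-4,2],[0,0,0,4]]

  r1 -= 4·r0 → [0,-1,1,-4]
  r2 -= 4·r0 → [0,-4,0,-14]
  r3 -= -3·r0 → [0,2,14,4]
  r2 -= 4·r1 → [0,0,-4,2]
  r3 -= -2·r1 → [0,0,16,-4]
  r3 -= -4·r2 → [0,0,0,4]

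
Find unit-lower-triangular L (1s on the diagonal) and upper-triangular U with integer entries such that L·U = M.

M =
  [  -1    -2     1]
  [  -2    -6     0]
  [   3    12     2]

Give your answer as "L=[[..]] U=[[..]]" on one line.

L=[[1,0,0],[2,1,0],[-3,-3,1]] U=[[-1,-2,1],[0,-2,-2],[0,0,-1]]

  R1 -= 2·R0 → [0,-2,-2]
  R2 -= -3·R0 → [0,6,5]
  R2 -= -3·R1 → [0,0,-1]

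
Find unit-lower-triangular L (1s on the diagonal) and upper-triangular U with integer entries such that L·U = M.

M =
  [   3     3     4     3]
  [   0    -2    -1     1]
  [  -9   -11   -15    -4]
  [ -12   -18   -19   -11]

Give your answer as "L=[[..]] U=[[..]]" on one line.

  R1 -= 0·R0 → [0,-2,-1,1]
  R2 -= -3·R0 → [0,-2,-3,5]
  R3 -= -4·R0 → [0,-6,-3,1]
  R2 -= 1·R1 → [0,0,-2,4]
  R3 -= 3·R1 → [0,0,0,-2]
  R3 -= 0·R2 → [0,0,0,-2]

L=[[1,0,0,0],[0,1,0,0],[-3,1,1,0],[-4,3,0,1]] U=[[3,3,4,3],[0,-2,-1,1],[0,0,-2,4],[0,0,0,-2]]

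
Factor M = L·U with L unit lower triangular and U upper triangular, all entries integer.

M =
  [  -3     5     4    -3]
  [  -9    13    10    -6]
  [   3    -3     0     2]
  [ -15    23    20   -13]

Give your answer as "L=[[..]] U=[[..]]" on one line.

  row1 -= 3·row0 → [0,-2,-2,3]
  row2 -= -1·row0 → [0,2,4,-1]
  row3 -= 5·row0 → [0,-2,0,2]
  row2 -= -1·row1 → [0,0,2,2]
  row3 -= 1·row1 → [0,0,2,-1]
  row3 -= 1·row2 → [0,0,0,-3]

L=[[1,0,0,0],[3,1,0,0],[-1,-1,1,0],[5,1,1,1]] U=[[-3,5,4,-3],[0,-2,-2,3],[0,0,2,2],[0,0,0,-3]]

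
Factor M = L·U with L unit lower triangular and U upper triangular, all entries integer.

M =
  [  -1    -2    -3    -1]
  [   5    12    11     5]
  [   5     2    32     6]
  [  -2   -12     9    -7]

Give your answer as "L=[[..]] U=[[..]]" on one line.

L=[[1,0,0,0],[-5,1,0,0],[-5,-4,1,0],[2,-4,-1,1]] U=[[-1,-2,-3,-1],[0,2,-4,0],[0,0,1,1],[0,0,0,-4]]

  r1 -= -5·r0 → [0,2,-4,0]
  r2 -= -5·r0 → [0,-8,17,1]
  r3 -= 2·r0 → [0,-8,15,-5]
  r2 -= -4·r1 → [0,0,1,1]
  r3 -= -4·r1 → [0,0,-1,-5]
  r3 -= -1·r2 → [0,0,0,-4]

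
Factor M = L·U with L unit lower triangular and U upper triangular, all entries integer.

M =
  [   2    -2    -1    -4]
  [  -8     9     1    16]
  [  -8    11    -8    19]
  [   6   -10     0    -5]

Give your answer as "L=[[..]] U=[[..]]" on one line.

  r1 -= -4·r0 → [0,1,-3,0]
  r2 -= -4·r0 → [0,3,-12,3]
  r3 -= 3·r0 → [0,-4,3,7]
  r2 -= 3·r1 → [0,0,-3,3]
  r3 -= -4·r1 → [0,0,-9,7]
  r3 -= 3·r2 → [0,0,0,-2]

L=[[1,0,0,0],[-4,1,0,0],[-4,3,1,0],[3,-4,3,1]] U=[[2,-2,-1,-4],[0,1,-3,0],[0,0,-3,3],[0,0,0,-2]]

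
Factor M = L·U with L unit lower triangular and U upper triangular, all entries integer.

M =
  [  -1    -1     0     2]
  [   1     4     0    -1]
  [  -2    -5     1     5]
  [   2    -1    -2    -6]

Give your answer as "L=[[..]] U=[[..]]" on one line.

  r1 -= -1·r0 → [0,3,0,1]
  r2 -= 2·r0 → [0,-3,1,1]
  r3 -= -2·r0 → [0,-3,-2,-2]
  r2 -= -1·r1 → [0,0,1,2]
  r3 -= -1·r1 → [0,0,-2,-1]
  r3 -= -2·r2 → [0,0,0,3]

L=[[1,0,0,0],[-1,1,0,0],[2,-1,1,0],[-2,-1,-2,1]] U=[[-1,-1,0,2],[0,3,0,1],[0,0,1,2],[0,0,0,3]]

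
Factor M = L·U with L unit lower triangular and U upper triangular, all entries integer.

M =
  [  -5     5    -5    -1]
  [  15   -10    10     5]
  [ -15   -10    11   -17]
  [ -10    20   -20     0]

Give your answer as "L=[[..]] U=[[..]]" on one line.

L=[[1,0,0,0],[-3,1,0,0],[3,-5,1,0],[2,2,0,1]] U=[[-5,5,-5,-1],[0,5,-5,2],[0,0,1,-4],[0,0,0,-2]]

  r1 -= -3·r0 → [0,5,-5,2]
  r2 -= 3·r0 → [0,-25,26,-14]
  r3 -= 2·r0 → [0,10,-10,2]
  r2 -= -5·r1 → [0,0,1,-4]
  r3 -= 2·r1 → [0,0,0,-2]
  r3 -= 0·r2 → [0,0,0,-2]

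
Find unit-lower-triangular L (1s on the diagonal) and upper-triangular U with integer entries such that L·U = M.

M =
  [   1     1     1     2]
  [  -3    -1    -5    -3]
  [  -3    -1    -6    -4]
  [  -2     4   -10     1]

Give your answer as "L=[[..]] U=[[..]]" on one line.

L=[[1,0,0,0],[-3,1,0,0],[-3,1,1,0],[-2,3,2,1]] U=[[1,1,1,2],[0,2,-2,3],[0,0,-1,-1],[0,0,0,-2]]

  R1 -= -3·R0 → [0,2,-2,3]
  R2 -= -3·R0 → [0,2,-3,2]
  R3 -= -2·R0 → [0,6,-8,5]
  R2 -= 1·R1 → [0,0,-1,-1]
  R3 -= 3·R1 → [0,0,-2,-4]
  R3 -= 2·R2 → [0,0,0,-2]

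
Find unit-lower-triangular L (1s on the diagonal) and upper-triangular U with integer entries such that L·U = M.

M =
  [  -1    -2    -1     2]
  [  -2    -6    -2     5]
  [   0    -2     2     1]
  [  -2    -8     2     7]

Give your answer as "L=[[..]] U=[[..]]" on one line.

  R1 -= 2·R0 → [0,-2,0,1]
  R2 -= 0·R0 → [0,-2,2,1]
  R3 -= 2·R0 → [0,-4,4,3]
  R2 -= 1·R1 → [0,0,2,0]
  R3 -= 2·R1 → [0,0,4,1]
  R3 -= 2·R2 → [0,0,0,1]

L=[[1,0,0,0],[2,1,0,0],[0,1,1,0],[2,2,2,1]] U=[[-1,-2,-1,2],[0,-2,0,1],[0,0,2,0],[0,0,0,1]]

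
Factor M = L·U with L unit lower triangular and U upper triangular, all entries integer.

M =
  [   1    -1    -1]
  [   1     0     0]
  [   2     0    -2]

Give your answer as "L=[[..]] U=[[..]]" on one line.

  row1 -= 1·row0 → [0,1,1]
  row2 -= 2·row0 → [0,2,0]
  row2 -= 2·row1 → [0,0,-2]

L=[[1,0,0],[1,1,0],[2,2,1]] U=[[1,-1,-1],[0,1,1],[0,0,-2]]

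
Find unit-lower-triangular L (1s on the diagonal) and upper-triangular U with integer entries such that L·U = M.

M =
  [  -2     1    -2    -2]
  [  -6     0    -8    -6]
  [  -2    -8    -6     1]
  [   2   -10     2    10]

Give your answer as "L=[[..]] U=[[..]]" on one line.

  row1 -= 3·row0 → [0,-3,-2,0]
  row2 -= 1·row0 → [0,-9,-4,3]
  row3 -= -1·row0 → [0,-9,0,8]
  row2 -= 3·row1 → [0,0,2,3]
  row3 -= 3·row1 → [0,0,6,8]
  row3 -= 3·row2 → [0,0,0,-1]

L=[[1,0,0,0],[3,1,0,0],[1,3,1,0],[-1,3,3,1]] U=[[-2,1,-2,-2],[0,-3,-2,0],[0,0,2,3],[0,0,0,-1]]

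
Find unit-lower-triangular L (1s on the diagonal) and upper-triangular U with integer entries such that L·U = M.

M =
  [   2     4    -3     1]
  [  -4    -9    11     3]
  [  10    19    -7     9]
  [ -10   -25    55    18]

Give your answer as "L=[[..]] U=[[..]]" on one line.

L=[[1,0,0,0],[-2,1,0,0],[5,1,1,0],[-5,5,5,1]] U=[[2,4,-3,1],[0,-1,5,5],[0,0,3,-1],[0,0,0,3]]

  r1 -= -2·r0 → [0,-1,5,5]
  r2 -= 5·r0 → [0,-1,8,4]
  r3 -= -5·r0 → [0,-5,40,23]
  r2 -= 1·r1 → [0,0,3,-1]
  r3 -= 5·r1 → [0,0,15,-2]
  r3 -= 5·r2 → [0,0,0,3]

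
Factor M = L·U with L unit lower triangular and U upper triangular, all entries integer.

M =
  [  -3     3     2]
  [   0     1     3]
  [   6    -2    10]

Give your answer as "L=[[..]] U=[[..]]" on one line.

  row1 -= 0·row0 → [0,1,3]
  row2 -= -2·row0 → [0,4,14]
  row2 -= 4·row1 → [0,0,2]

L=[[1,0,0],[0,1,0],[-2,4,1]] U=[[-3,3,2],[0,1,3],[0,0,2]]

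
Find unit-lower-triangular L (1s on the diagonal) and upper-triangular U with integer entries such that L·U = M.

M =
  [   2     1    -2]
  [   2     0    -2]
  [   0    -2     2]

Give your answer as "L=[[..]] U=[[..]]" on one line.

  r1 -= 1·r0 → [0,-1,0]
  r2 -= 0·r0 → [0,-2,2]
  r2 -= 2·r1 → [0,0,2]

L=[[1,0,0],[1,1,0],[0,2,1]] U=[[2,1,-2],[0,-1,0],[0,0,2]]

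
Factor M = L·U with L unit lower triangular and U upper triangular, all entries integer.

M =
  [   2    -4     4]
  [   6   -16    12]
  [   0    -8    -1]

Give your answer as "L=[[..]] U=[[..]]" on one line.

  R1 -= 3·R0 → [0,-4,0]
  R2 -= 0·R0 → [0,-8,-1]
  R2 -= 2·R1 → [0,0,-1]

L=[[1,0,0],[3,1,0],[0,2,1]] U=[[2,-4,4],[0,-4,0],[0,0,-1]]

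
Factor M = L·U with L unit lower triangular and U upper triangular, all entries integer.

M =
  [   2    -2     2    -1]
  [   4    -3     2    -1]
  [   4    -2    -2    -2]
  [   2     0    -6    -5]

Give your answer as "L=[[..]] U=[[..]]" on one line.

  row1 -= 2·row0 → [0,1,-2,1]
  row2 -= 2·row0 → [0,2,-6,0]
  row3 -= 1·row0 → [0,2,-8,-4]
  row2 -= 2·row1 → [0,0,-2,-2]
  row3 -= 2·row1 → [0,0,-4,-6]
  row3 -= 2·row2 → [0,0,0,-2]

L=[[1,0,0,0],[2,1,0,0],[2,2,1,0],[1,2,2,1]] U=[[2,-2,2,-1],[0,1,-2,1],[0,0,-2,-2],[0,0,0,-2]]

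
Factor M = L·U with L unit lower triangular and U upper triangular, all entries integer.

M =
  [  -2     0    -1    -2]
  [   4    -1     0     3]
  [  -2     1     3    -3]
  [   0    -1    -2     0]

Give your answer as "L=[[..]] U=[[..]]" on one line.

  r1 -= -2·r0 → [0,-1,-2,-1]
  r2 -= 1·r0 → [0,1,4,-1]
  r3 -= 0·r0 → [0,-1,-2,0]
  r2 -= -1·r1 → [0,0,2,-2]
  r3 -= 1·r1 → [0,0,0,1]
  r3 -= 0·r2 → [0,0,0,1]

L=[[1,0,0,0],[-2,1,0,0],[1,-1,1,0],[0,1,0,1]] U=[[-2,0,-1,-2],[0,-1,-2,-1],[0,0,2,-2],[0,0,0,1]]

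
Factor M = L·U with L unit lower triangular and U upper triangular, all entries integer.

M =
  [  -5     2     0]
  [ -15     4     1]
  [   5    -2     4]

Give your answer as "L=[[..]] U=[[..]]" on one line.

L=[[1,0,0],[3,1,0],[-1,0,1]] U=[[-5,2,0],[0,-2,1],[0,0,4]]

  row1 -= 3·row0 → [0,-2,1]
  row2 -= -1·row0 → [0,0,4]
  row2 -= 0·row1 → [0,0,4]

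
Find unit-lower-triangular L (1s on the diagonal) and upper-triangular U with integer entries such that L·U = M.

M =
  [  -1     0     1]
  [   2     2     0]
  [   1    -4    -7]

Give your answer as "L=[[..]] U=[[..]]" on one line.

L=[[1,0,0],[-2,1,0],[-1,-2,1]] U=[[-1,0,1],[0,2,2],[0,0,-2]]

  row1 -= -2·row0 → [0,2,2]
  row2 -= -1·row0 → [0,-4,-6]
  row2 -= -2·row1 → [0,0,-2]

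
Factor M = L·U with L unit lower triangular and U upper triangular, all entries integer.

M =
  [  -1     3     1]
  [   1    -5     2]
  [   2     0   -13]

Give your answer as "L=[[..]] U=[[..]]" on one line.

  r1 -= -1·r0 → [0,-2,3]
  r2 -= -2·r0 → [0,6,-11]
  r2 -= -3·r1 → [0,0,-2]

L=[[1,0,0],[-1,1,0],[-2,-3,1]] U=[[-1,3,1],[0,-2,3],[0,0,-2]]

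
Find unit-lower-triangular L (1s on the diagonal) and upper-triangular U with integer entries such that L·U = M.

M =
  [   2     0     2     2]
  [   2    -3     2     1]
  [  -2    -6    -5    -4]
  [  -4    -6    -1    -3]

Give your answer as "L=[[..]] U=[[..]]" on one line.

  row1 -= 1·row0 → [0,-3,0,-1]
  row2 -= -1·row0 → [0,-6,-3,-2]
  row3 -= -2·row0 → [0,-6,3,1]
  row2 -= 2·row1 → [0,0,-3,0]
  row3 -= 2·row1 → [0,0,3,3]
  row3 -= -1·row2 → [0,0,0,3]

L=[[1,0,0,0],[1,1,0,0],[-1,2,1,0],[-2,2,-1,1]] U=[[2,0,2,2],[0,-3,0,-1],[0,0,-3,0],[0,0,0,3]]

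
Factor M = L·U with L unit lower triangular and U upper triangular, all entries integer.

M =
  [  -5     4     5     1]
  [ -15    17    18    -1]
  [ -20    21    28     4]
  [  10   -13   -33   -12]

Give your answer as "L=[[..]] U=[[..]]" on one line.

L=[[1,0,0,0],[3,1,0,0],[4,1,1,0],[-2,-1,-4,1]] U=[[-5,4,5,1],[0,5,3,-4],[0,0,5,4],[0,0,0,2]]

  R1 -= 3·R0 → [0,5,3,-4]
  R2 -= 4·R0 → [0,5,8,0]
  R3 -= -2·R0 → [0,-5,-23,-10]
  R2 -= 1·R1 → [0,0,5,4]
  R3 -= -1·R1 → [0,0,-20,-14]
  R3 -= -4·R2 → [0,0,0,2]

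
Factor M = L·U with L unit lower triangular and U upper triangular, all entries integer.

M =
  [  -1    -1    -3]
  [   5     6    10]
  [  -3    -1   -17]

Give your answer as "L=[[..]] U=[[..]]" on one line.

L=[[1,0,0],[-5,1,0],[3,2,1]] U=[[-1,-1,-3],[0,1,-5],[0,0,2]]

  r1 -= -5·r0 → [0,1,-5]
  r2 -= 3·r0 → [0,2,-8]
  r2 -= 2·r1 → [0,0,2]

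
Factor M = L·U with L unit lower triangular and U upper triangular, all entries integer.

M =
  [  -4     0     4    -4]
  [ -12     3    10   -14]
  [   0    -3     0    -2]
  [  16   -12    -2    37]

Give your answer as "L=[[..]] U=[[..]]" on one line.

  R1 -= 3·R0 → [0,3,-2,-2]
  R2 -= 0·R0 → [0,-3,0,-2]
  R3 -= -4·R0 → [0,-12,14,21]
  R2 -= -1·R1 → [0,0,-2,-4]
  R3 -= -4·R1 → [0,0,6,13]
  R3 -= -3·R2 → [0,0,0,1]

L=[[1,0,0,0],[3,1,0,0],[0,-1,1,0],[-4,-4,-3,1]] U=[[-4,0,4,-4],[0,3,-2,-2],[0,0,-2,-4],[0,0,0,1]]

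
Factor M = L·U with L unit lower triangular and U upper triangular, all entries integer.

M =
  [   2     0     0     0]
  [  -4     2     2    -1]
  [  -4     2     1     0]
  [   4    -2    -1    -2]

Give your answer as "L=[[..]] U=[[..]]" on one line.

  row1 -= -2·row0 → [0,2,2,-1]
  row2 -= -2·row0 → [0,2,1,0]
  row3 -= 2·row0 → [0,-2,-1,-2]
  row2 -= 1·row1 → [0,0,-1,1]
  row3 -= -1·row1 → [0,0,1,-3]
  row3 -= -1·row2 → [0,0,0,-2]

L=[[1,0,0,0],[-2,1,0,0],[-2,1,1,0],[2,-1,-1,1]] U=[[2,0,0,0],[0,2,2,-1],[0,0,-1,1],[0,0,0,-2]]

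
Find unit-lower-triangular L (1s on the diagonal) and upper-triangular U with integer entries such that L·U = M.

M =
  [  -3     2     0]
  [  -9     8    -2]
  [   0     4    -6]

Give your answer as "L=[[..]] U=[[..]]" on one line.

  row1 -= 3·row0 → [0,2,-2]
  row2 -= 0·row0 → [0,4,-6]
  row2 -= 2·row1 → [0,0,-2]

L=[[1,0,0],[3,1,0],[0,2,1]] U=[[-3,2,0],[0,2,-2],[0,0,-2]]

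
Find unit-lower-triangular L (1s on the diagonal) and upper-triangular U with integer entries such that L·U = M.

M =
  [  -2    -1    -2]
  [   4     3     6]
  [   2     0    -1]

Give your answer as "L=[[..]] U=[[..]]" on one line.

  row1 -= -2·row0 → [0,1,2]
  row2 -= -1·row0 → [0,-1,-3]
  row2 -= -1·row1 → [0,0,-1]

L=[[1,0,0],[-2,1,0],[-1,-1,1]] U=[[-2,-1,-2],[0,1,2],[0,0,-1]]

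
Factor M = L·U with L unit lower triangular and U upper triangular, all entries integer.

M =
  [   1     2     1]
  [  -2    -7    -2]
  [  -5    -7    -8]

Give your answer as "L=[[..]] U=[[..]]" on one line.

L=[[1,0,0],[-2,1,0],[-5,-1,1]] U=[[1,2,1],[0,-3,0],[0,0,-3]]

  r1 -= -2·r0 → [0,-3,0]
  r2 -= -5·r0 → [0,3,-3]
  r2 -= -1·r1 → [0,0,-3]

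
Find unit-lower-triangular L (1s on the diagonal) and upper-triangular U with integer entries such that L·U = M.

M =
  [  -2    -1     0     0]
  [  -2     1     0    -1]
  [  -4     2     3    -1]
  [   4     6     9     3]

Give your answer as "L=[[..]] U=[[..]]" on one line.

  r1 -= 1·r0 → [0,2,0,-1]
  r2 -= 2·r0 → [0,4,3,-1]
  r3 -= -2·r0 → [0,4,9,3]
  r2 -= 2·r1 → [0,0,3,1]
  r3 -= 2·r1 → [0,0,9,5]
  r3 -= 3·r2 → [0,0,0,2]

L=[[1,0,0,0],[1,1,0,0],[2,2,1,0],[-2,2,3,1]] U=[[-2,-1,0,0],[0,2,0,-1],[0,0,3,1],[0,0,0,2]]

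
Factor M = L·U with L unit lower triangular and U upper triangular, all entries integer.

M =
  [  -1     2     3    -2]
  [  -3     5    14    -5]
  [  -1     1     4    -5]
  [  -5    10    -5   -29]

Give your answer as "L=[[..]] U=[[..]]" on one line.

L=[[1,0,0,0],[3,1,0,0],[1,1,1,0],[5,0,5,1]] U=[[-1,2,3,-2],[0,-1,5,1],[0,0,-4,-4],[0,0,0,1]]

  row1 -= 3·row0 → [0,-1,5,1]
  row2 -= 1·row0 → [0,-1,1,-3]
  row3 -= 5·row0 → [0,0,-20,-19]
  row2 -= 1·row1 → [0,0,-4,-4]
  row3 -= 0·row1 → [0,0,-20,-19]
  row3 -= 5·row2 → [0,0,0,1]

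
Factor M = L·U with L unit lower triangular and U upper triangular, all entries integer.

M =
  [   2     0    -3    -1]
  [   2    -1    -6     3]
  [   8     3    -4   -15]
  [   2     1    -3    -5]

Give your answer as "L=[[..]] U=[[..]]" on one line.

L=[[1,0,0,0],[1,1,0,0],[4,-3,1,0],[1,-1,3,1]] U=[[2,0,-3,-1],[0,-1,-3,4],[0,0,-1,1],[0,0,0,-3]]

  r1 -= 1·r0 → [0,-1,-3,4]
  r2 -= 4·r0 → [0,3,8,-11]
  r3 -= 1·r0 → [0,1,0,-4]
  r2 -= -3·r1 → [0,0,-1,1]
  r3 -= -1·r1 → [0,0,-3,0]
  r3 -= 3·r2 → [0,0,0,-3]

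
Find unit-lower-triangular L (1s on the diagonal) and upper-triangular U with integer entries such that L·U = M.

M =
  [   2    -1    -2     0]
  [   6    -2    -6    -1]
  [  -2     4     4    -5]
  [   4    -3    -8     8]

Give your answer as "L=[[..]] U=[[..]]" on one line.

L=[[1,0,0,0],[3,1,0,0],[-1,3,1,0],[2,-1,-2,1]] U=[[2,-1,-2,0],[0,1,0,-1],[0,0,2,-2],[0,0,0,3]]

  r1 -= 3·r0 → [0,1,0,-1]
  r2 -= -1·r0 → [0,3,2,-5]
  r3 -= 2·r0 → [0,-1,-4,8]
  r2 -= 3·r1 → [0,0,2,-2]
  r3 -= -1·r1 → [0,0,-4,7]
  r3 -= -2·r2 → [0,0,0,3]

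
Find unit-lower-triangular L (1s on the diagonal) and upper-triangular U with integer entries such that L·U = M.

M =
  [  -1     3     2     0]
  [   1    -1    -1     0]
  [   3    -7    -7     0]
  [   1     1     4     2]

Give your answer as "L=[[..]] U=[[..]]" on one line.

L=[[1,0,0,0],[-1,1,0,0],[-3,1,1,0],[-1,2,-2,1]] U=[[-1,3,2,0],[0,2,1,0],[0,0,-2,0],[0,0,0,2]]

  r1 -= -1·r0 → [0,2,1,0]
  r2 -= -3·r0 → [0,2,-1,0]
  r3 -= -1·r0 → [0,4,6,2]
  r2 -= 1·r1 → [0,0,-2,0]
  r3 -= 2·r1 → [0,0,4,2]
  r3 -= -2·r2 → [0,0,0,2]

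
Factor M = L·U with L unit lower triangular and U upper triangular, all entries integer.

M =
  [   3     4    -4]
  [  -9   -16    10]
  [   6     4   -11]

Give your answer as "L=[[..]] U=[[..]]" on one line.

L=[[1,0,0],[-3,1,0],[2,1,1]] U=[[3,4,-4],[0,-4,-2],[0,0,-1]]

  r1 -= -3·r0 → [0,-4,-2]
  r2 -= 2·r0 → [0,-4,-3]
  r2 -= 1·r1 → [0,0,-1]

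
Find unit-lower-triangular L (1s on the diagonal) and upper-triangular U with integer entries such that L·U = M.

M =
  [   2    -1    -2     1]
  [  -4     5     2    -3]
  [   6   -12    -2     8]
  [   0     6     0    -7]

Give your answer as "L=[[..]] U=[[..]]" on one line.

  r1 -= -2·r0 → [0,3,-2,-1]
  r2 -= 3·r0 → [0,-9,4,5]
  r3 -= 0·r0 → [0,6,0,-7]
  r2 -= -3·r1 → [0,0,-2,2]
  r3 -= 2·r1 → [0,0,4,-5]
  r3 -= -2·r2 → [0,0,0,-1]

L=[[1,0,0,0],[-2,1,0,0],[3,-3,1,0],[0,2,-2,1]] U=[[2,-1,-2,1],[0,3,-2,-1],[0,0,-2,2],[0,0,0,-1]]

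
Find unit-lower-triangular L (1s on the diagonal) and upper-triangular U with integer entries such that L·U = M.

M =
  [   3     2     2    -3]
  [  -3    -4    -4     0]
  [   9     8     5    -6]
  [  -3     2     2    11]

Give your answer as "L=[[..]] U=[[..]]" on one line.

  r1 -= -1·r0 → [0,-2,-2,-3]
  r2 -= 3·r0 → [0,2,-1,3]
  r3 -= -1·r0 → [0,4,4,8]
  r2 -= -1·r1 → [0,0,-3,0]
  r3 -= -2·r1 → [0,0,0,2]
  r3 -= 0·r2 → [0,0,0,2]

L=[[1,0,0,0],[-1,1,0,0],[3,-1,1,0],[-1,-2,0,1]] U=[[3,2,2,-3],[0,-2,-2,-3],[0,0,-3,0],[0,0,0,2]]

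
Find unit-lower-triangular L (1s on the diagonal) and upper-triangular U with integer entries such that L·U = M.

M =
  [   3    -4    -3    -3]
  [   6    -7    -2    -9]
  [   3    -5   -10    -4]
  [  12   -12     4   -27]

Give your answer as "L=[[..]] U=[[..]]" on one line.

L=[[1,0,0,0],[2,1,0,0],[1,-1,1,0],[4,4,0,1]] U=[[3,-4,-3,-3],[0,1,4,-3],[0,0,-3,-4],[0,0,0,-3]]

  R1 -= 2·R0 → [0,1,4,-3]
  R2 -= 1·R0 → [0,-1,-7,-1]
  R3 -= 4·R0 → [0,4,16,-15]
  R2 -= -1·R1 → [0,0,-3,-4]
  R3 -= 4·R1 → [0,0,0,-3]
  R3 -= 0·R2 → [0,0,0,-3]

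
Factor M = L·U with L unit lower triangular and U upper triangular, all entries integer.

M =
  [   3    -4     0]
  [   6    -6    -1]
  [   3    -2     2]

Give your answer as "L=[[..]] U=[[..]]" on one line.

  row1 -= 2·row0 → [0,2,-1]
  row2 -= 1·row0 → [0,2,2]
  row2 -= 1·row1 → [0,0,3]

L=[[1,0,0],[2,1,0],[1,1,1]] U=[[3,-4,0],[0,2,-1],[0,0,3]]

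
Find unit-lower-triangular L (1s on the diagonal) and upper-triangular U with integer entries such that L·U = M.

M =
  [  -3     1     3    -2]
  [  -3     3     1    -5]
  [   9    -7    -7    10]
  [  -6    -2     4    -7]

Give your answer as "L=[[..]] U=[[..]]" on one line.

L=[[1,0,0,0],[1,1,0,0],[-3,-2,1,0],[2,-2,3,1]] U=[[-3,1,3,-2],[0,2,-2,-3],[0,0,-2,-2],[0,0,0,-3]]

  R1 -= 1·R0 → [0,2,-2,-3]
  R2 -= -3·R0 → [0,-4,2,4]
  R3 -= 2·R0 → [0,-4,-2,-3]
  R2 -= -2·R1 → [0,0,-2,-2]
  R3 -= -2·R1 → [0,0,-6,-9]
  R3 -= 3·R2 → [0,0,0,-3]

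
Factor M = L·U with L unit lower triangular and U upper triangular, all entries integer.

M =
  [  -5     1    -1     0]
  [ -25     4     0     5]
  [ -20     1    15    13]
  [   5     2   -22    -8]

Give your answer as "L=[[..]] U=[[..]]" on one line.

L=[[1,0,0,0],[5,1,0,0],[4,3,1,0],[-1,-3,-2,1]] U=[[-5,1,-1,0],[0,-1,5,5],[0,0,4,-2],[0,0,0,3]]

  row1 -= 5·row0 → [0,-1,5,5]
  row2 -= 4·row0 → [0,-3,19,13]
  row3 -= -1·row0 → [0,3,-23,-8]
  row2 -= 3·row1 → [0,0,4,-2]
  row3 -= -3·row1 → [0,0,-8,7]
  row3 -= -2·row2 → [0,0,0,3]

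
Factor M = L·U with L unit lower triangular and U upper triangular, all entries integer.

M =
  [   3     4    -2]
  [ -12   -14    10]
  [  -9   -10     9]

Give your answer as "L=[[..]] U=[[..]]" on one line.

L=[[1,0,0],[-4,1,0],[-3,1,1]] U=[[3,4,-2],[0,2,2],[0,0,1]]

  R1 -= -4·R0 → [0,2,2]
  R2 -= -3·R0 → [0,2,3]
  R2 -= 1·R1 → [0,0,1]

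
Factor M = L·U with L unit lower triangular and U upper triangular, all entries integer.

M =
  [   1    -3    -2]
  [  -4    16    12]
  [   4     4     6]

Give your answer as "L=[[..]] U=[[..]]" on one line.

L=[[1,0,0],[-4,1,0],[4,4,1]] U=[[1,-3,-2],[0,4,4],[0,0,-2]]

  row1 -= -4·row0 → [0,4,4]
  row2 -= 4·row0 → [0,16,14]
  row2 -= 4·row1 → [0,0,-2]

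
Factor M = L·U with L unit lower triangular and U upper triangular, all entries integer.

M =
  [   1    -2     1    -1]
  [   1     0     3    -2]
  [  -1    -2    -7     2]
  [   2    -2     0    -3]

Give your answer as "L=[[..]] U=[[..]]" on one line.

L=[[1,0,0,0],[1,1,0,0],[-1,-2,1,0],[2,1,2,1]] U=[[1,-2,1,-1],[0,2,2,-1],[0,0,-2,-1],[0,0,0,2]]

  row1 -= 1·row0 → [0,2,2,-1]
  row2 -= -1·row0 → [0,-4,-6,1]
  row3 -= 2·row0 → [0,2,-2,-1]
  row2 -= -2·row1 → [0,0,-2,-1]
  row3 -= 1·row1 → [0,0,-4,0]
  row3 -= 2·row2 → [0,0,0,2]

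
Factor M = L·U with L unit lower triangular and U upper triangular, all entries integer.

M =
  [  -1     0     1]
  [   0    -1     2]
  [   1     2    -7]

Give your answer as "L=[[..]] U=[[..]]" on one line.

L=[[1,0,0],[0,1,0],[-1,-2,1]] U=[[-1,0,1],[0,-1,2],[0,0,-2]]

  R1 -= 0·R0 → [0,-1,2]
  R2 -= -1·R0 → [0,2,-6]
  R2 -= -2·R1 → [0,0,-2]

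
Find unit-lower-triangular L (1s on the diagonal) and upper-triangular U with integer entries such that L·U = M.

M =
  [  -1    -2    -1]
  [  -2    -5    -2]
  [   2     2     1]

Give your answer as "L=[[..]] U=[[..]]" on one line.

  row1 -= 2·row0 → [0,-1,0]
  row2 -= -2·row0 → [0,-2,-1]
  row2 -= 2·row1 → [0,0,-1]

L=[[1,0,0],[2,1,0],[-2,2,1]] U=[[-1,-2,-1],[0,-1,0],[0,0,-1]]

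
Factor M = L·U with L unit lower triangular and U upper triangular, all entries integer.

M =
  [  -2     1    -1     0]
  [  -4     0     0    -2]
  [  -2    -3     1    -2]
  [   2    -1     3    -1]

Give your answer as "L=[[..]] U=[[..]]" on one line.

L=[[1,0,0,0],[2,1,0,0],[1,2,1,0],[-1,0,-1,1]] U=[[-2,1,-1,0],[0,-2,2,-2],[0,0,-2,2],[0,0,0,1]]

  r1 -= 2·r0 → [0,-2,2,-2]
  r2 -= 1·r0 → [0,-4,2,-2]
  r3 -= -1·r0 → [0,0,2,-1]
  r2 -= 2·r1 → [0,0,-2,2]
  r3 -= 0·r1 → [0,0,2,-1]
  r3 -= -1·r2 → [0,0,0,1]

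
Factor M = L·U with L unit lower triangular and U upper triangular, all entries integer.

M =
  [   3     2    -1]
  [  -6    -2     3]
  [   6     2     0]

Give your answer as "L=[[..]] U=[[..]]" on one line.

L=[[1,0,0],[-2,1,0],[2,-1,1]] U=[[3,2,-1],[0,2,1],[0,0,3]]

  r1 -= -2·r0 → [0,2,1]
  r2 -= 2·r0 → [0,-2,2]
  r2 -= -1·r1 → [0,0,3]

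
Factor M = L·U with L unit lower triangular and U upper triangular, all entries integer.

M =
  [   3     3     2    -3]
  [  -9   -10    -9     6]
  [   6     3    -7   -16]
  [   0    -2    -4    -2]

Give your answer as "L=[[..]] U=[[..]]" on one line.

  R1 -= -3·R0 → [0,-1,-3,-3]
  R2 -= 2·R0 → [0,-3,-11,-10]
  R3 -= 0·R0 → [0,-2,-4,-2]
  R2 -= 3·R1 → [0,0,-2,-1]
  R3 -= 2·R1 → [0,0,2,4]
  R3 -= -1·R2 → [0,0,0,3]

L=[[1,0,0,0],[-3,1,0,0],[2,3,1,0],[0,2,-1,1]] U=[[3,3,2,-3],[0,-1,-3,-3],[0,0,-2,-1],[0,0,0,3]]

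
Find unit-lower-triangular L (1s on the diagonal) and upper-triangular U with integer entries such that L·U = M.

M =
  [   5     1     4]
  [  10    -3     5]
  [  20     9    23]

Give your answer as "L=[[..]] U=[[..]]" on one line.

L=[[1,0,0],[2,1,0],[4,-1,1]] U=[[5,1,4],[0,-5,-3],[0,0,4]]

  row1 -= 2·row0 → [0,-5,-3]
  row2 -= 4·row0 → [0,5,7]
  row2 -= -1·row1 → [0,0,4]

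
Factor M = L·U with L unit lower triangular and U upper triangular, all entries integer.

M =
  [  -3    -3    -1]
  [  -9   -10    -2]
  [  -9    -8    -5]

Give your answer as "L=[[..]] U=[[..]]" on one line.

L=[[1,0,0],[3,1,0],[3,-1,1]] U=[[-3,-3,-1],[0,-1,1],[0,0,-1]]

  R1 -= 3·R0 → [0,-1,1]
  R2 -= 3·R0 → [0,1,-2]
  R2 -= -1·R1 → [0,0,-1]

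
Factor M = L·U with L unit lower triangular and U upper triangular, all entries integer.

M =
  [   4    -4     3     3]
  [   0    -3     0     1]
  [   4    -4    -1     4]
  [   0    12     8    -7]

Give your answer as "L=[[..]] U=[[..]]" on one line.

  row1 -= 0·row0 → [0,-3,0,1]
  row2 -= 1·row0 → [0,0,-4,1]
  row3 -= 0·row0 → [0,12,8,-7]
  row2 -= 0·row1 → [0,0,-4,1]
  row3 -= -4·row1 → [0,0,8,-3]
  row3 -= -2·row2 → [0,0,0,-1]

L=[[1,0,0,0],[0,1,0,0],[1,0,1,0],[0,-4,-2,1]] U=[[4,-4,3,3],[0,-3,0,1],[0,0,-4,1],[0,0,0,-1]]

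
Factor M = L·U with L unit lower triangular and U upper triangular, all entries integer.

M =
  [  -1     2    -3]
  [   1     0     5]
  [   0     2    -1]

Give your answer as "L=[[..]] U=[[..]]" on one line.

L=[[1,0,0],[-1,1,0],[0,1,1]] U=[[-1,2,-3],[0,2,2],[0,0,-3]]

  R1 -= -1·R0 → [0,2,2]
  R2 -= 0·R0 → [0,2,-1]
  R2 -= 1·R1 → [0,0,-3]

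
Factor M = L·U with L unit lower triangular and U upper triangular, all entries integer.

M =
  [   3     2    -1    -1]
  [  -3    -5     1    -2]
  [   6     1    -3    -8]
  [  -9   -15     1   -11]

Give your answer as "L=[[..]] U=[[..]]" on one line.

L=[[1,0,0,0],[-1,1,0,0],[2,1,1,0],[-3,3,2,1]] U=[[3,2,-1,-1],[0,-3,0,-3],[0,0,-1,-3],[0,0,0,1]]

  r1 -= -1·r0 → [0,-3,0,-3]
  r2 -= 2·r0 → [0,-3,-1,-6]
  r3 -= -3·r0 → [0,-9,-2,-14]
  r2 -= 1·r1 → [0,0,-1,-3]
  r3 -= 3·r1 → [0,0,-2,-5]
  r3 -= 2·r2 → [0,0,0,1]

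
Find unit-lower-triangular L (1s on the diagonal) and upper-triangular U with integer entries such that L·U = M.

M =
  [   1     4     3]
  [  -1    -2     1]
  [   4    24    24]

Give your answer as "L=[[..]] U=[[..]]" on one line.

L=[[1,0,0],[-1,1,0],[4,4,1]] U=[[1,4,3],[0,2,4],[0,0,-4]]

  row1 -= -1·row0 → [0,2,4]
  row2 -= 4·row0 → [0,8,12]
  row2 -= 4·row1 → [0,0,-4]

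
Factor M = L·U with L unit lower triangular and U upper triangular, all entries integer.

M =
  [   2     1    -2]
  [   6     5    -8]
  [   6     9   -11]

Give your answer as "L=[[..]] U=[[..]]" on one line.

L=[[1,0,0],[3,1,0],[3,3,1]] U=[[2,1,-2],[0,2,-2],[0,0,1]]

  r1 -= 3·r0 → [0,2,-2]
  r2 -= 3·r0 → [0,6,-5]
  r2 -= 3·r1 → [0,0,1]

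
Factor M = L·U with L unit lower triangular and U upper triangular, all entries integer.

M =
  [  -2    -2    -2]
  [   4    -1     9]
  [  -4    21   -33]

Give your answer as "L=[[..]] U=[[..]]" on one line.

L=[[1,0,0],[-2,1,0],[2,-5,1]] U=[[-2,-2,-2],[0,-5,5],[0,0,-4]]

  r1 -= -2·r0 → [0,-5,5]
  r2 -= 2·r0 → [0,25,-29]
  r2 -= -5·r1 → [0,0,-4]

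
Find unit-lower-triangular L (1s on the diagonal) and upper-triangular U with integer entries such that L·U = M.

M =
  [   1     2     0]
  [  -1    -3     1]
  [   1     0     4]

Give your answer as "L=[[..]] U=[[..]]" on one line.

  r1 -= -1·r0 → [0,-1,1]
  r2 -= 1·r0 → [0,-2,4]
  r2 -= 2·r1 → [0,0,2]

L=[[1,0,0],[-1,1,0],[1,2,1]] U=[[1,2,0],[0,-1,1],[0,0,2]]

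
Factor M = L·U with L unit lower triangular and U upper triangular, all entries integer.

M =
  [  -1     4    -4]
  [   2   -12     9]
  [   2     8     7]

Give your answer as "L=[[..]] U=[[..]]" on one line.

L=[[1,0,0],[-2,1,0],[-2,-4,1]] U=[[-1,4,-4],[0,-4,1],[0,0,3]]

  r1 -= -2·r0 → [0,-4,1]
  r2 -= -2·r0 → [0,16,-1]
  r2 -= -4·r1 → [0,0,3]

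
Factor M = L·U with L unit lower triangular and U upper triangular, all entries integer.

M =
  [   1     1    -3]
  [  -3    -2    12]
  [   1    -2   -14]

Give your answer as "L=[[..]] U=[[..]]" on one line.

  R1 -= -3·R0 → [0,1,3]
  R2 -= 1·R0 → [0,-3,-11]
  R2 -= -3·R1 → [0,0,-2]

L=[[1,0,0],[-3,1,0],[1,-3,1]] U=[[1,1,-3],[0,1,3],[0,0,-2]]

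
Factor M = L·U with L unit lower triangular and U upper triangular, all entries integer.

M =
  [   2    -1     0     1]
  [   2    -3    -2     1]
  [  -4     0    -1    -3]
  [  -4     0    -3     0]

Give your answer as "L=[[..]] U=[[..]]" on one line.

L=[[1,0,0,0],[1,1,0,0],[-2,1,1,0],[-2,1,-1,1]] U=[[2,-1,0,1],[0,-2,-2,0],[0,0,1,-1],[0,0,0,1]]

  R1 -= 1·R0 → [0,-2,-2,0]
  R2 -= -2·R0 → [0,-2,-1,-1]
  R3 -= -2·R0 → [0,-2,-3,2]
  R2 -= 1·R1 → [0,0,1,-1]
  R3 -= 1·R1 → [0,0,-1,2]
  R3 -= -1·R2 → [0,0,0,1]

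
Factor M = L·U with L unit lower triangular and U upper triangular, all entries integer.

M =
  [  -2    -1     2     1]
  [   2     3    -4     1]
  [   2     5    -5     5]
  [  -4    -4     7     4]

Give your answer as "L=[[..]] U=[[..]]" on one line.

L=[[1,0,0,0],[-1,1,0,0],[-1,2,1,0],[2,-1,1,1]] U=[[-2,-1,2,1],[0,2,-2,2],[0,0,1,2],[0,0,0,2]]

  R1 -= -1·R0 → [0,2,-2,2]
  R2 -= -1·R0 → [0,4,-3,6]
  R3 -= 2·R0 → [0,-2,3,2]
  R2 -= 2·R1 → [0,0,1,2]
  R3 -= -1·R1 → [0,0,1,4]
  R3 -= 1·R2 → [0,0,0,2]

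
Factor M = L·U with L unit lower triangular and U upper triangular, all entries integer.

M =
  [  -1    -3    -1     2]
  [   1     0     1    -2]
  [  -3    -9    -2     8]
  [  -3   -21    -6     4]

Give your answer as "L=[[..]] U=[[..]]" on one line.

L=[[1,0,0,0],[-1,1,0,0],[3,0,1,0],[3,4,-3,1]] U=[[-1,-3,-1,2],[0,-3,0,0],[0,0,1,2],[0,0,0,4]]

  row1 -= -1·row0 → [0,-3,0,0]
  row2 -= 3·row0 → [0,0,1,2]
  row3 -= 3·row0 → [0,-12,-3,-2]
  row2 -= 0·row1 → [0,0,1,2]
  row3 -= 4·row1 → [0,0,-3,-2]
  row3 -= -3·row2 → [0,0,0,4]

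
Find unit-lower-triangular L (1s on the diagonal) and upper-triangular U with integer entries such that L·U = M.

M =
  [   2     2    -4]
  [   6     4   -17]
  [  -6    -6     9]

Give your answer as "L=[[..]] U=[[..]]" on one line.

  R1 -= 3·R0 → [0,-2,-5]
  R2 -= -3·R0 → [0,0,-3]
  R2 -= 0·R1 → [0,0,-3]

L=[[1,0,0],[3,1,0],[-3,0,1]] U=[[2,2,-4],[0,-2,-5],[0,0,-3]]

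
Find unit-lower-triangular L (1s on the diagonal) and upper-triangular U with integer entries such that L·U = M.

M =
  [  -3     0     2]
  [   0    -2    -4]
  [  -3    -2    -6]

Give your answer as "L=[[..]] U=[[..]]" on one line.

  row1 -= 0·row0 → [0,-2,-4]
  row2 -= 1·row0 → [0,-2,-8]
  row2 -= 1·row1 → [0,0,-4]

L=[[1,0,0],[0,1,0],[1,1,1]] U=[[-3,0,2],[0,-2,-4],[0,0,-4]]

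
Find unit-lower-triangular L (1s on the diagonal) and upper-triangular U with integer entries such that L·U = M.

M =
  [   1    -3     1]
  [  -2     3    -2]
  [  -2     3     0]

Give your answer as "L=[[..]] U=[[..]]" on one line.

  r1 -= -2·r0 → [0,-3,0]
  r2 -= -2·r0 → [0,-3,2]
  r2 -= 1·r1 → [0,0,2]

L=[[1,0,0],[-2,1,0],[-2,1,1]] U=[[1,-3,1],[0,-3,0],[0,0,2]]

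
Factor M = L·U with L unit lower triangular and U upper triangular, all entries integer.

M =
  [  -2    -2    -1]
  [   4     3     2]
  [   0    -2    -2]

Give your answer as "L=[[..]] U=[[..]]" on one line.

L=[[1,0,0],[-2,1,0],[0,2,1]] U=[[-2,-2,-1],[0,-1,0],[0,0,-2]]

  R1 -= -2·R0 → [0,-1,0]
  R2 -= 0·R0 → [0,-2,-2]
  R2 -= 2·R1 → [0,0,-2]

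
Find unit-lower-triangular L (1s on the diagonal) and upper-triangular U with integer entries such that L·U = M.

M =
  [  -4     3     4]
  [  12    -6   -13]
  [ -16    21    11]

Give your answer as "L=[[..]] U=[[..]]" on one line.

  R1 -= -3·R0 → [0,3,-1]
  R2 -= 4·R0 → [0,9,-5]
  R2 -= 3·R1 → [0,0,-2]

L=[[1,0,0],[-3,1,0],[4,3,1]] U=[[-4,3,4],[0,3,-1],[0,0,-2]]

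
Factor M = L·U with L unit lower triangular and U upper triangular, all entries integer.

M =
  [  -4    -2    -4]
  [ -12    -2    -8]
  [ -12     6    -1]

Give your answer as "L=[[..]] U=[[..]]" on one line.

L=[[1,0,0],[3,1,0],[3,3,1]] U=[[-4,-2,-4],[0,4,4],[0,0,-1]]

  r1 -= 3·r0 → [0,4,4]
  r2 -= 3·r0 → [0,12,11]
  r2 -= 3·r1 → [0,0,-1]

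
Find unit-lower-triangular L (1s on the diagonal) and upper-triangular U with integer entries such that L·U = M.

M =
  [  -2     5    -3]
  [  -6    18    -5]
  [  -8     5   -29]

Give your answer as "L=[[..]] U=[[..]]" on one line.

  row1 -= 3·row0 → [0,3,4]
  row2 -= 4·row0 → [0,-15,-17]
  row2 -= -5·row1 → [0,0,3]

L=[[1,0,0],[3,1,0],[4,-5,1]] U=[[-2,5,-3],[0,3,4],[0,0,3]]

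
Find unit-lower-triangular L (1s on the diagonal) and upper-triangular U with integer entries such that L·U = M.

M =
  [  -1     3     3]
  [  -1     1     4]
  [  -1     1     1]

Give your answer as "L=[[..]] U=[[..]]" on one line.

  r1 -= 1·r0 → [0,-2,1]
  r2 -= 1·r0 → [0,-2,-2]
  r2 -= 1·r1 → [0,0,-3]

L=[[1,0,0],[1,1,0],[1,1,1]] U=[[-1,3,3],[0,-2,1],[0,0,-3]]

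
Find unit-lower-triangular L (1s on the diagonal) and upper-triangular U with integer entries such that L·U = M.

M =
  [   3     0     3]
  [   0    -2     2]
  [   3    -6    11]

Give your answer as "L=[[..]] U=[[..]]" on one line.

  r1 -= 0·r0 → [0,-2,2]
  r2 -= 1·r0 → [0,-6,8]
  r2 -= 3·r1 → [0,0,2]

L=[[1,0,0],[0,1,0],[1,3,1]] U=[[3,0,3],[0,-2,2],[0,0,2]]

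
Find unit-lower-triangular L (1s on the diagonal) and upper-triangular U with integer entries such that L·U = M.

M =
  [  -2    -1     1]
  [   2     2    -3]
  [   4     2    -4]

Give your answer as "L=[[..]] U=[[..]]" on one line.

  r1 -= -1·r0 → [0,1,-2]
  r2 -= -2·r0 → [0,0,-2]
  r2 -= 0·r1 → [0,0,-2]

L=[[1,0,0],[-1,1,0],[-2,0,1]] U=[[-2,-1,1],[0,1,-2],[0,0,-2]]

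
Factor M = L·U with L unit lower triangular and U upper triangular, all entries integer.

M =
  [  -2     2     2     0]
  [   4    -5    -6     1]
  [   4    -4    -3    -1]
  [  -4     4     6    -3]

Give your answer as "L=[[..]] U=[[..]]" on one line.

L=[[1,0,0,0],[-2,1,0,0],[-2,0,1,0],[2,0,2,1]] U=[[-2,2,2,0],[0,-1,-2,1],[0,0,1,-1],[0,0,0,-1]]

  row1 -= -2·row0 → [0,-1,-2,1]
  row2 -= -2·row0 → [0,0,1,-1]
  row3 -= 2·row0 → [0,0,2,-3]
  row2 -= 0·row1 → [0,0,1,-1]
  row3 -= 0·row1 → [0,0,2,-3]
  row3 -= 2·row2 → [0,0,0,-1]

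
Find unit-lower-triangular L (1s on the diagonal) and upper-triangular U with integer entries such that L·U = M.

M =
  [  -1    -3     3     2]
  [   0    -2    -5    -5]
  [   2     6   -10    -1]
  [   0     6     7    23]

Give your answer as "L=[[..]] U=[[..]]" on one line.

L=[[1,0,0,0],[0,1,0,0],[-2,0,1,0],[0,-3,2,1]] U=[[-1,-3,3,2],[0,-2,-5,-5],[0,0,-4,3],[0,0,0,2]]

  row1 -= 0·row0 → [0,-2,-5,-5]
  row2 -= -2·row0 → [0,0,-4,3]
  row3 -= 0·row0 → [0,6,7,23]
  row2 -= 0·row1 → [0,0,-4,3]
  row3 -= -3·row1 → [0,0,-8,8]
  row3 -= 2·row2 → [0,0,0,2]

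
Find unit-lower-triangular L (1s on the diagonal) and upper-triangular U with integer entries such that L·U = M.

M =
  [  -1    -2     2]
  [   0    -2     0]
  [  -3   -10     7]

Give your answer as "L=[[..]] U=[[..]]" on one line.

L=[[1,0,0],[0,1,0],[3,2,1]] U=[[-1,-2,2],[0,-2,0],[0,0,1]]

  R1 -= 0·R0 → [0,-2,0]
  R2 -= 3·R0 → [0,-4,1]
  R2 -= 2·R1 → [0,0,1]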